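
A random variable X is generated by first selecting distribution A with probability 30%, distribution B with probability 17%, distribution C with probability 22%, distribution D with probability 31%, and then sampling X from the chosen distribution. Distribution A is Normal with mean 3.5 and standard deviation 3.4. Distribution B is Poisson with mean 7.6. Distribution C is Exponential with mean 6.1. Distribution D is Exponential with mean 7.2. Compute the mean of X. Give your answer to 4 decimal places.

5.9160

Component means — A: 3.5; B: 7.6; C: 6.1; D: 7.2.
E[X] = 0.3·3.5 + 0.17·7.6 + 0.22·6.1 + 0.31·7.2 = 5.916.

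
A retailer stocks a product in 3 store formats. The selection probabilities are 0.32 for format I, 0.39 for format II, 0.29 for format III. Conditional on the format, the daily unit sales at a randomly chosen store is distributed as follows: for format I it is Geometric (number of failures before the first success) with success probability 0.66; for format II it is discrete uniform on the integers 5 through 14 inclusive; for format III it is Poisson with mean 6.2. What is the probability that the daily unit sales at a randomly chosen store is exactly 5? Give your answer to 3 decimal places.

0.085

Conditional on each format, P(X = 5): I: 0.00299874; II: 0.1; III: 0.154936.
By total probability, P(X = 5) = 0.32·0.00299874 + 0.39·0.1 + 0.29·0.154936 = 0.0848909.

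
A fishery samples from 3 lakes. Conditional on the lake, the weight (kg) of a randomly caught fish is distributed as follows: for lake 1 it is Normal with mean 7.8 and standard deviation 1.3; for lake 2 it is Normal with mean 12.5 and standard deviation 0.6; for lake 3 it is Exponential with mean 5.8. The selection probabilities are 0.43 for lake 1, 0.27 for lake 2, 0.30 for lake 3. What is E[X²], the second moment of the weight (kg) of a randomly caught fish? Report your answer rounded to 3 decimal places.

For each component E[X²] = Var + (mean)², giving 1: 62.53; 2: 156.61; 3: 67.28.
Overall E[X²] = 0.43·62.53 + 0.27·156.61 + 0.3·67.28 = 89.3566.

89.357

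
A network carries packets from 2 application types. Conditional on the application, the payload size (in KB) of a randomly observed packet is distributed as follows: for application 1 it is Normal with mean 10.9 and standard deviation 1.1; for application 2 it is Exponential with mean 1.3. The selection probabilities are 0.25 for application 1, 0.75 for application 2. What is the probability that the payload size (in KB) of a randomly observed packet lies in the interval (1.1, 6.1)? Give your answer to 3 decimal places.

Conditional on each application, P(1.1 < X < 6.1): 1: 6.39591e-06; 2: 0.419896.
By total probability, P(1.1 < X < 6.1) = 0.25·6.39591e-06 + 0.75·0.419896 = 0.314924.

0.315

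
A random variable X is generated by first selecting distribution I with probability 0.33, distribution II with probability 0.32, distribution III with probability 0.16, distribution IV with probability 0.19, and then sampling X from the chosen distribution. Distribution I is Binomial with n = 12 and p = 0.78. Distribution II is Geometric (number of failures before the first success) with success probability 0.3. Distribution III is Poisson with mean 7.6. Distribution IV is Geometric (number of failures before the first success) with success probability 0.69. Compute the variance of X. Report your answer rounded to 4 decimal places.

Per component, I: μ=9.36, E[X²]=89.6688; II: μ=2.33333, E[X²]=13.2222; III: μ=7.6, E[X²]=65.36; IV: μ=0.449275, E[X²]=0.852972.
E[X] = 0.33·9.36 + 0.32·2.33333 + 0.16·7.6 + 0.19·0.449275 = 5.13683.
E[X²] = 0.33·89.6688 + 0.32·13.2222 + 0.16·65.36 + 0.19·0.852972 = 44.4415.
Var(X) = E[X²] − (E[X])² = 44.4415 − 26.387 = 18.0545.

18.0545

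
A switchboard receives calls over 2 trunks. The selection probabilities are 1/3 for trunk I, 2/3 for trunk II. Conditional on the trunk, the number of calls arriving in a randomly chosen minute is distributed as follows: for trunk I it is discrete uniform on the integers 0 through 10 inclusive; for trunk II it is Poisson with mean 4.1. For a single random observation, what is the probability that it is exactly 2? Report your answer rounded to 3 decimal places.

0.123

Conditional on each trunk, P(X = 2): I: 0.0909091; II: 0.139293.
By total probability, P(X = 2) = 0.333333·0.0909091 + 0.666667·0.139293 = 0.123165.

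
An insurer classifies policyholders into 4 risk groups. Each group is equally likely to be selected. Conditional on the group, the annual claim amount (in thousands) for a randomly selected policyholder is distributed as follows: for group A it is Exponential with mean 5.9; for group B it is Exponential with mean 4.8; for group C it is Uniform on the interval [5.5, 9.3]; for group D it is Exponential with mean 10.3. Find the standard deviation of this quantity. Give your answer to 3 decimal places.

6.749

Per component, A: μ=5.9, E[X²]=69.62; B: μ=4.8, E[X²]=46.08; C: μ=7.4, E[X²]=55.9633; D: μ=10.3, E[X²]=212.18.
E[X] = 0.25·5.9 + 0.25·4.8 + 0.25·7.4 + 0.25·10.3 = 7.1.
E[X²] = 0.25·69.62 + 0.25·46.08 + 0.25·55.9633 + 0.25·212.18 = 95.9608.
Var(X) = E[X²] − (E[X])² = 95.9608 − 50.41 = 45.5508.
SD(X) = √45.5508 = 6.74914.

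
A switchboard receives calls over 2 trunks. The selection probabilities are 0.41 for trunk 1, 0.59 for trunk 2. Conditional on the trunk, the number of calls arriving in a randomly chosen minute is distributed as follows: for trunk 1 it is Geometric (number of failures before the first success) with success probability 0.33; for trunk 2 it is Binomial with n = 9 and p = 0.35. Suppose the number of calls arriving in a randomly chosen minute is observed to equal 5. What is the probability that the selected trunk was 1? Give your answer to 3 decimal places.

0.208

Likelihoods P(X=5 | ·): 1: 0.0445541; 2: 0.118131.
Posterior ∝ prior × likelihood. Numerator for 1: 0.41·0.0445541 = 0.0182672.
Normalizing constant: 0.41·0.0445541 + 0.59·0.118131 = 0.0879645.
P(1 | observation) = 0.0182672 / 0.0879645 = 0.207665.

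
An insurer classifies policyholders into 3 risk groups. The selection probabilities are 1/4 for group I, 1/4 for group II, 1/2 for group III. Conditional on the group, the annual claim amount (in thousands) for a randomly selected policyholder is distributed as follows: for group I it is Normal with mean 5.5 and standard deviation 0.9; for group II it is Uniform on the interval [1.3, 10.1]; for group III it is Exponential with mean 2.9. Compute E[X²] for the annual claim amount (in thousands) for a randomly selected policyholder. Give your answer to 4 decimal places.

25.9108

For each component E[X²] = Var + (mean)², giving I: 31.06; II: 38.9433; III: 16.82.
Overall E[X²] = 0.25·31.06 + 0.25·38.9433 + 0.5·16.82 = 25.9108.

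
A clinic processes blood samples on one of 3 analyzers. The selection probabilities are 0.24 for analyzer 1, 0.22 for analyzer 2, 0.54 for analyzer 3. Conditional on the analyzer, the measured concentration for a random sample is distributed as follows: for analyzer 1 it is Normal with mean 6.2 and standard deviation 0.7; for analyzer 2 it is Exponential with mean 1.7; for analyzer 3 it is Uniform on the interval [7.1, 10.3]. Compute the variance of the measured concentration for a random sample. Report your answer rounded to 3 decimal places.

8.915

Per component, 1: μ=6.2, E[X²]=38.93; 2: μ=1.7, E[X²]=5.78; 3: μ=8.7, E[X²]=76.5433.
E[X] = 0.24·6.2 + 0.22·1.7 + 0.54·8.7 = 6.56.
E[X²] = 0.24·38.93 + 0.22·5.78 + 0.54·76.5433 = 51.9482.
Var(X) = E[X²] − (E[X])² = 51.9482 − 43.0336 = 8.9146.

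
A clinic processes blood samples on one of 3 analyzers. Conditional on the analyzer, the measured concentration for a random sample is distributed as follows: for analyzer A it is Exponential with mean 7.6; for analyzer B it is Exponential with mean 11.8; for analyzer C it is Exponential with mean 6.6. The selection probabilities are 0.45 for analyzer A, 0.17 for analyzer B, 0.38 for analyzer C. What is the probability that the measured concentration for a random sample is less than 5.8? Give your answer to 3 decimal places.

Conditional on each analyzer, P(X < 5.8): A: 0.533808; B: 0.388307; C: 0.584714.
By total probability, P(X < 5.8) = 0.45·0.533808 + 0.17·0.388307 + 0.38·0.584714 = 0.528417.

0.528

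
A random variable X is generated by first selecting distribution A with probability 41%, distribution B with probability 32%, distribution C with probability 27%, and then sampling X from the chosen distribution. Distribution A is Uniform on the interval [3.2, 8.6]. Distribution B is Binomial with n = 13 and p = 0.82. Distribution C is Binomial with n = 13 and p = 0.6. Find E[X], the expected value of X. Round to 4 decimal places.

7.9362

Component means — A: 5.9; B: 10.66; C: 7.8.
E[X] = 0.41·5.9 + 0.32·10.66 + 0.27·7.8 = 7.9362.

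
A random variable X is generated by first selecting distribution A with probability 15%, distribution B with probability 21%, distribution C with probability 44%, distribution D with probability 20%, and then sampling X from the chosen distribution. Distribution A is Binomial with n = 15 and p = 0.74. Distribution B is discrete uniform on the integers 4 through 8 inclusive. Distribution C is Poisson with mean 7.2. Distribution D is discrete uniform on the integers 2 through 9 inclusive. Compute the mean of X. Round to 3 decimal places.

7.193

Component means — A: 11.1; B: 6; C: 7.2; D: 5.5.
E[X] = 0.15·11.1 + 0.21·6 + 0.44·7.2 + 0.2·5.5 = 7.193.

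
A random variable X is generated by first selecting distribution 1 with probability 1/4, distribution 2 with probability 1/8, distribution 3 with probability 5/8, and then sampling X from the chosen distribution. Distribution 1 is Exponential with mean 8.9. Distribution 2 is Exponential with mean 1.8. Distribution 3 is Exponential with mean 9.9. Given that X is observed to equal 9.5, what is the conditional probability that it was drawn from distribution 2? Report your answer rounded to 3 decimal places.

0.010

Likelihoods f(9.5 | ·): 1: 0.03864; 2: 0.00283542; 3: 0.0386917.
Posterior ∝ prior × likelihood. Numerator for 2: 0.125·0.00283542 = 0.000354428.
Normalizing constant: 0.25·0.03864 + 0.125·0.00283542 + 0.625·0.0386917 = 0.0341967.
P(2 | observation) = 0.000354428 / 0.0341967 = 0.0103644.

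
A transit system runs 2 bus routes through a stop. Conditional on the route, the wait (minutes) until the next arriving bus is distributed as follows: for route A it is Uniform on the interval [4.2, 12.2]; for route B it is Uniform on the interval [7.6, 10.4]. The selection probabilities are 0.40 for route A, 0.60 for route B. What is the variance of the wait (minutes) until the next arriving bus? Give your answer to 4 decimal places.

Per component, A: μ=8.2, E[X²]=72.5733; B: μ=9, E[X²]=81.6533.
E[X] = 0.4·8.2 + 0.6·9 = 8.68.
E[X²] = 0.4·72.5733 + 0.6·81.6533 = 78.0213.
Var(X) = E[X²] − (E[X])² = 78.0213 − 75.3424 = 2.67893.

2.6789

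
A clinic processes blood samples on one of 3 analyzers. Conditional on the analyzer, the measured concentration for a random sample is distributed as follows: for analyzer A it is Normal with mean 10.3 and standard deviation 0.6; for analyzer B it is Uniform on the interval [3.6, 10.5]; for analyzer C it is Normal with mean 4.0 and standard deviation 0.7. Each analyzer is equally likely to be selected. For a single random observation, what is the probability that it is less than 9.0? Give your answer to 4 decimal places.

0.5992

Conditional on each analyzer, P(X < 9.0): A: 0.0151301; B: 0.782609; C: 1.
By total probability, P(X < 9.0) = 0.333333·0.0151301 + 0.333333·0.782609 + 0.333333·1 = 0.599246.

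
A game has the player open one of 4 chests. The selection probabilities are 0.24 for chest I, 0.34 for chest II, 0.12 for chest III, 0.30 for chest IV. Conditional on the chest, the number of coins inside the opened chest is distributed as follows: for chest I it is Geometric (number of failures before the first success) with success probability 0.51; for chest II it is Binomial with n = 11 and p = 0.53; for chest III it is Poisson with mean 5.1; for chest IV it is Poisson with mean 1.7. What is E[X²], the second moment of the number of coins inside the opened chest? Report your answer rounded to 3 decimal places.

18.272

For each component E[X²] = Var + (mean)², giving I: 2.807; II: 36.729; III: 31.11; IV: 4.59.
Overall E[X²] = 0.24·2.807 + 0.34·36.729 + 0.12·31.11 + 0.3·4.59 = 18.2717.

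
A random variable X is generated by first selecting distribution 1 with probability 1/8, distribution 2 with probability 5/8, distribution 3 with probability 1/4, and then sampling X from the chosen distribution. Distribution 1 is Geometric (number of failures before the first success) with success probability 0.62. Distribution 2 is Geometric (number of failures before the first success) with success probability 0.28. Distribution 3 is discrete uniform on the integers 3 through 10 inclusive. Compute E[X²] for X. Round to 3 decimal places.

21.918

For each component E[X²] = Var + (mean)², giving 1: 1.3642; 2: 15.7959; 3: 47.5.
Overall E[X²] = 0.125·1.3642 + 0.625·15.7959 + 0.25·47.5 = 21.918.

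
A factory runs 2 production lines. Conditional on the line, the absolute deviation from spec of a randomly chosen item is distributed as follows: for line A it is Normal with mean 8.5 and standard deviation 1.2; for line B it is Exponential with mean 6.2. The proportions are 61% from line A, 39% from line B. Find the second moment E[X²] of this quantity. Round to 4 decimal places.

74.9341

For each component E[X²] = Var + (mean)², giving A: 73.69; B: 76.88.
Overall E[X²] = 0.61·73.69 + 0.39·76.88 = 74.9341.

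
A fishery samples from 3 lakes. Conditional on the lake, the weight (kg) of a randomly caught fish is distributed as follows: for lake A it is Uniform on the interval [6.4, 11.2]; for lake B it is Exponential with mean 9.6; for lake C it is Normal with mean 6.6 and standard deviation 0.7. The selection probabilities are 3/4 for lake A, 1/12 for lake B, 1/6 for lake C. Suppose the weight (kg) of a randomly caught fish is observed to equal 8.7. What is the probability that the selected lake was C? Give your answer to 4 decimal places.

0.0066

Likelihoods f(8.7 | ·): A: 0.208333; B: 0.0420871; C: 0.00633121.
Posterior ∝ prior × likelihood. Numerator for C: 0.166667·0.00633121 = 0.0010552.
Normalizing constant: 0.75·0.208333 + 0.0833333·0.0420871 + 0.166667·0.00633121 = 0.160812.
P(C | observation) = 0.0010552 / 0.160812 = 0.00656169.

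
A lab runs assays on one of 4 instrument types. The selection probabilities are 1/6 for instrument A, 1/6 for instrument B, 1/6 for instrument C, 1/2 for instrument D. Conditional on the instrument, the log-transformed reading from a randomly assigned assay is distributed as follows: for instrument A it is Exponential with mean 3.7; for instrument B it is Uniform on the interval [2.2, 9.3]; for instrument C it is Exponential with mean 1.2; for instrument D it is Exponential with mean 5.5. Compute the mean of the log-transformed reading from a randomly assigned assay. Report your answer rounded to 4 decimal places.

Component means — A: 3.7; B: 5.75; C: 1.2; D: 5.5.
E[X] = 0.166667·3.7 + 0.166667·5.75 + 0.166667·1.2 + 0.5·5.5 = 4.525.

4.5250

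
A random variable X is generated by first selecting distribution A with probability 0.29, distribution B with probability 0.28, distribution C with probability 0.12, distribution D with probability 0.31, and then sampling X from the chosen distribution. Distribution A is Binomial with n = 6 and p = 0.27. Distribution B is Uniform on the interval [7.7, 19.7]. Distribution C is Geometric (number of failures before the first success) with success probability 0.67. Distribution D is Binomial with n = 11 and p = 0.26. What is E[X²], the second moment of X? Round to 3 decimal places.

60.326

For each component E[X²] = Var + (mean)², giving A: 3.807; B: 199.69; C: 0.977723; D: 10.296.
Overall E[X²] = 0.29·3.807 + 0.28·199.69 + 0.12·0.977723 + 0.31·10.296 = 60.3263.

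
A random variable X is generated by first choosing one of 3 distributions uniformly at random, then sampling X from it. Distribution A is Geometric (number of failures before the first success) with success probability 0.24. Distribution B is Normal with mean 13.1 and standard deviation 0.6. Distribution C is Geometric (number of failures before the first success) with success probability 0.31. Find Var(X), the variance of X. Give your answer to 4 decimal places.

Per component, A: μ=3.16667, E[X²]=23.2222; B: μ=13.1, E[X²]=171.97; C: μ=2.22581, E[X²]=12.1342.
E[X] = 0.333333·3.16667 + 0.333333·13.1 + 0.333333·2.22581 = 6.16416.
E[X²] = 0.333333·23.2222 + 0.333333·171.97 + 0.333333·12.1342 = 69.1088.
Var(X) = E[X²] − (E[X])² = 69.1088 − 37.9968 = 31.112.

31.1120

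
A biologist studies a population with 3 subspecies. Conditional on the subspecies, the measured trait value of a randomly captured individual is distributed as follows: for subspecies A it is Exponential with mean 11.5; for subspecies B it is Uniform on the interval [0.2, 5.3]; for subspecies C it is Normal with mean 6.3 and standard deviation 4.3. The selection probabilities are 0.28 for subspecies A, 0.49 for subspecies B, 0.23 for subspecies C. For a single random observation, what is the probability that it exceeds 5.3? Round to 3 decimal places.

0.313

Conditional on each subspecies, P(X > 5.3): A: 0.630735; B: 0; C: 0.591948.
By total probability, P(X > 5.3) = 0.28·0.630735 + 0.49·0 + 0.23·0.591948 = 0.312754.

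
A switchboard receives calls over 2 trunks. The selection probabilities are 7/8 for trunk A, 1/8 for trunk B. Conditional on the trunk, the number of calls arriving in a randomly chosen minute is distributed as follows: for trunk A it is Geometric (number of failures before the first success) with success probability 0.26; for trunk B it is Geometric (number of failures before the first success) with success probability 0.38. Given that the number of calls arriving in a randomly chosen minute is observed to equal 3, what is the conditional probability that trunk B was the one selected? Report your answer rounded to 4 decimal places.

Likelihoods P(X=3 | ·): A: 0.105358; B: 0.0905646.
Posterior ∝ prior × likelihood. Numerator for B: 0.125·0.0905646 = 0.0113206.
Normalizing constant: 0.875·0.105358 + 0.125·0.0905646 = 0.103509.
P(B | observation) = 0.0113206 / 0.103509 = 0.109368.

0.1094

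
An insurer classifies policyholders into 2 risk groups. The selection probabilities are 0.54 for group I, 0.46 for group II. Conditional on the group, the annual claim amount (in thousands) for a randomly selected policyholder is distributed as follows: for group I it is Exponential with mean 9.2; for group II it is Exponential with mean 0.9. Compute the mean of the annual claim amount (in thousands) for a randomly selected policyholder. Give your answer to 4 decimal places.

Component means — I: 9.2; II: 0.9.
E[X] = 0.54·9.2 + 0.46·0.9 = 5.382.

5.3820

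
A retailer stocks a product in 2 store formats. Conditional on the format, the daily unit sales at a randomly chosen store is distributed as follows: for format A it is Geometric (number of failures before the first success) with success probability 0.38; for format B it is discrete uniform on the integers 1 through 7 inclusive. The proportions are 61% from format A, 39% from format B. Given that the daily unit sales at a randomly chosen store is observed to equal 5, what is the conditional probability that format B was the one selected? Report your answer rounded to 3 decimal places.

Likelihoods P(X=5 | ·): A: 0.034813; B: 0.142857.
Posterior ∝ prior × likelihood. Numerator for B: 0.39·0.142857 = 0.0557143.
Normalizing constant: 0.61·0.034813 + 0.39·0.142857 = 0.0769502.
P(B | observation) = 0.0557143 / 0.0769502 = 0.72403.

0.724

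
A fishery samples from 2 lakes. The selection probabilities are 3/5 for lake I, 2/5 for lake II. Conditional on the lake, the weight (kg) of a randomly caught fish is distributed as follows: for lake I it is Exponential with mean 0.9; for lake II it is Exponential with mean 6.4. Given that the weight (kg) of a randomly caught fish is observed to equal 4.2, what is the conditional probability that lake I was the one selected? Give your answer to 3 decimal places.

0.162

Likelihoods f(4.2 | ·): I: 0.0104484; II: 0.0810614.
Posterior ∝ prior × likelihood. Numerator for I: 0.6·0.0104484 = 0.00626904.
Normalizing constant: 0.6·0.0104484 + 0.4·0.0810614 = 0.0386936.
P(I | observation) = 0.00626904 / 0.0386936 = 0.162017.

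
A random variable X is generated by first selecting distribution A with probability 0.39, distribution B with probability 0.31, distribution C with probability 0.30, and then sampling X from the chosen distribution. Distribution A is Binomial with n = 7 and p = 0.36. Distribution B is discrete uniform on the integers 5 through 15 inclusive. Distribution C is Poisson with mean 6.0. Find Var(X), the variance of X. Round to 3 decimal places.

15.198

Per component, A: μ=2.52, E[X²]=7.9632; B: μ=10, E[X²]=110; C: μ=6, E[X²]=42.
E[X] = 0.39·2.52 + 0.31·10 + 0.3·6 = 5.8828.
E[X²] = 0.39·7.9632 + 0.31·110 + 0.3·42 = 49.8056.
Var(X) = E[X²] − (E[X])² = 49.8056 − 34.6073 = 15.1983.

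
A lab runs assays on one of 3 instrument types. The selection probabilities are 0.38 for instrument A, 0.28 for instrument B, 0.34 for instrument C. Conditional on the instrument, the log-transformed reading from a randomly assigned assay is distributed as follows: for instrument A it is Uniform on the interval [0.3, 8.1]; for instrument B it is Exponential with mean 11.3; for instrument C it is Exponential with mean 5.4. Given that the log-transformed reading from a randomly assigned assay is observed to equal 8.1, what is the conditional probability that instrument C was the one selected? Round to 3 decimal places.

0.188

Likelihoods f(8.1 | ·): A: 0.128205; B: 0.0432129; C: 0.0413204.
Posterior ∝ prior × likelihood. Numerator for C: 0.34·0.0413204 = 0.0140489.
Normalizing constant: 0.38·0.128205 + 0.28·0.0432129 + 0.34·0.0413204 = 0.0748665.
P(C | observation) = 0.0140489 / 0.0748665 = 0.187653.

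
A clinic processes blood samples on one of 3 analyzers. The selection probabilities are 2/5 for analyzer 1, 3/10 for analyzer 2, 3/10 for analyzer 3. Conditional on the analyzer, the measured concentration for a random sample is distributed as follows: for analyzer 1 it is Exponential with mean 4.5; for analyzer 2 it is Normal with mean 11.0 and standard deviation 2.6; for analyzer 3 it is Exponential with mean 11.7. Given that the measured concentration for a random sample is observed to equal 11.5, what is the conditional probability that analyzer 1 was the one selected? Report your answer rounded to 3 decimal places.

Likelihoods f(11.5 | ·): 1: 0.0172554; 2: 0.150628; 3: 0.0319848.
Posterior ∝ prior × likelihood. Numerator for 1: 0.4·0.0172554 = 0.00690214.
Normalizing constant: 0.4·0.0172554 + 0.3·0.150628 + 0.3·0.0319848 = 0.061686.
P(1 | observation) = 0.00690214 / 0.061686 = 0.111891.

0.112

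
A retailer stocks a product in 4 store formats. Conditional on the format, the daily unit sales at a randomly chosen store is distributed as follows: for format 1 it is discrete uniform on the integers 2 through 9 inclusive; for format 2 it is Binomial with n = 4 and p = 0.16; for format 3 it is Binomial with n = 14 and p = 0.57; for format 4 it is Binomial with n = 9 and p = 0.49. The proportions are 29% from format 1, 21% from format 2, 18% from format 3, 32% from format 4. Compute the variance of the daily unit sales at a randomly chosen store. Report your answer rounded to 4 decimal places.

Per component, 1: μ=5.5, E[X²]=35.5; 2: μ=0.64, E[X²]=0.9472; 3: μ=7.98, E[X²]=67.1118; 4: μ=4.41, E[X²]=21.6972.
E[X] = 0.29·5.5 + 0.21·0.64 + 0.18·7.98 + 0.32·4.41 = 4.577.
E[X²] = 0.29·35.5 + 0.21·0.9472 + 0.18·67.1118 + 0.32·21.6972 = 29.5171.
Var(X) = E[X²] − (E[X])² = 29.5171 − 20.9489 = 8.56821.

8.5682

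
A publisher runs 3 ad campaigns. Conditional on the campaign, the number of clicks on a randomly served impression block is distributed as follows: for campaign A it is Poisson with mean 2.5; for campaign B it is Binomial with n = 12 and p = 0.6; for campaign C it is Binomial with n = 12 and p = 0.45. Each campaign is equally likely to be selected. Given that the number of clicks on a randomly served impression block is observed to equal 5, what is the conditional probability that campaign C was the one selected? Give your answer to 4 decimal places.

0.5702

Likelihoods P(X=5 | ·): A: 0.0668009; B: 0.100902; C: 0.222498.
Posterior ∝ prior × likelihood. Numerator for C: 0.333333·0.222498 = 0.0741661.
Normalizing constant: 0.333333·0.0668009 + 0.333333·0.100902 + 0.333333·0.222498 = 0.130067.
P(C | observation) = 0.0741661 / 0.130067 = 0.570214.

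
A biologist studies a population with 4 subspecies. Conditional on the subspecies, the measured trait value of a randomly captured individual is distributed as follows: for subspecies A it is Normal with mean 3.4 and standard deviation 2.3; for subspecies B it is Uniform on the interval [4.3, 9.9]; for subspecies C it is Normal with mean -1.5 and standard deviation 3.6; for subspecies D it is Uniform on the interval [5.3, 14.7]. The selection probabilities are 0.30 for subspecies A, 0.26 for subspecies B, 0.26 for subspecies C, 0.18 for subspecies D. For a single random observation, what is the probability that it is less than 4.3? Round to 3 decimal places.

Conditional on each subspecies, P(X < 4.3): A: 0.652214; B: 0; C: 0.946422; D: 0.
By total probability, P(X < 4.3) = 0.3·0.652214 + 0.26·0 + 0.26·0.946422 + 0.18·0 = 0.441734.

0.442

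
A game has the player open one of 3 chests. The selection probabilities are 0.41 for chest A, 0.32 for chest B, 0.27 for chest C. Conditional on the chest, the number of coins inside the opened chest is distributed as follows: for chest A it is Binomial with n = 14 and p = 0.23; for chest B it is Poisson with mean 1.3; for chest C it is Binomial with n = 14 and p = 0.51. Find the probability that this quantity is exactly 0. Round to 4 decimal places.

Conditional on each chest, P(X = 0): A: 0.0257555; B: 0.272532; C: 4.59987e-05.
By total probability, P(X = 0) = 0.41·0.0257555 + 0.32·0.272532 + 0.27·4.59987e-05 = 0.0977824.

0.0978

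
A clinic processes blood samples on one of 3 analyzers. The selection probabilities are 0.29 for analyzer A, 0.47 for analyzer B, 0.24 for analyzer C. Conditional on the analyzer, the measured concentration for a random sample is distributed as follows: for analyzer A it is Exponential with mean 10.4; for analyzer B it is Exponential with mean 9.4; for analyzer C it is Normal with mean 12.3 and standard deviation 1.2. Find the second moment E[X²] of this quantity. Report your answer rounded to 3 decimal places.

182.446

For each component E[X²] = Var + (mean)², giving A: 216.32; B: 176.72; C: 152.73.
Overall E[X²] = 0.29·216.32 + 0.47·176.72 + 0.24·152.73 = 182.446.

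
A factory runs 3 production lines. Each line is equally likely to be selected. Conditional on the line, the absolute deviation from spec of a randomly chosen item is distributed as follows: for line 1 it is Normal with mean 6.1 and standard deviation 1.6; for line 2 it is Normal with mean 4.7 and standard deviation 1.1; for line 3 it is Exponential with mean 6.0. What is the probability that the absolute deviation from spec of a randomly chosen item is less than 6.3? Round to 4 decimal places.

Conditional on each line, P(X < 6.3): 1: 0.549738; 2: 0.927102; 3: 0.650062.
By total probability, P(X < 6.3) = 0.333333·0.549738 + 0.333333·0.927102 + 0.333333·0.650062 = 0.708968.

0.7090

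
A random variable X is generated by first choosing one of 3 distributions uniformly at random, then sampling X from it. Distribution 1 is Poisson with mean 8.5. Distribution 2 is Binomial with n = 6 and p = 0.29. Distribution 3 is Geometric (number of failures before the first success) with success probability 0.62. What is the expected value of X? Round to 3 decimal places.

3.618

Component means — 1: 8.5; 2: 1.74; 3: 0.612903.
E[X] = 0.333333·8.5 + 0.333333·1.74 + 0.333333·0.612903 = 3.61763.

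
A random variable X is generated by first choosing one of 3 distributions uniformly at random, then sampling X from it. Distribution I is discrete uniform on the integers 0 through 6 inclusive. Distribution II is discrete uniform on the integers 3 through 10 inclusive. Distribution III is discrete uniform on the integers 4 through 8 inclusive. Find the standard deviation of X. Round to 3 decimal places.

2.478

Per component, I: μ=3, E[X²]=13; II: μ=6.5, E[X²]=47.5; III: μ=6, E[X²]=38.
E[X] = 0.333333·3 + 0.333333·6.5 + 0.333333·6 = 5.16667.
E[X²] = 0.333333·13 + 0.333333·47.5 + 0.333333·38 = 32.8333.
Var(X) = E[X²] − (E[X])² = 32.8333 − 26.6944 = 6.13889.
SD(X) = √6.13889 = 2.47768.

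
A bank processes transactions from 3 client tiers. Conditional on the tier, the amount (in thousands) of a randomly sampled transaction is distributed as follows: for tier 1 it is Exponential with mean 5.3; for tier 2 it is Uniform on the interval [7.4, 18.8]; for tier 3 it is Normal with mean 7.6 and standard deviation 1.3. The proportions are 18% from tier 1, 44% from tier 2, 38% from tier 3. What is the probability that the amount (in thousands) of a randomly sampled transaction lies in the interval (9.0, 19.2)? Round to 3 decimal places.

Conditional on each tier, P(9.0 < X < 19.2): 1: 0.156317; 2: 0.859649; 3: 0.140757.
By total probability, P(9.0 < X < 19.2) = 0.18·0.156317 + 0.44·0.859649 + 0.38·0.140757 = 0.45987.

0.460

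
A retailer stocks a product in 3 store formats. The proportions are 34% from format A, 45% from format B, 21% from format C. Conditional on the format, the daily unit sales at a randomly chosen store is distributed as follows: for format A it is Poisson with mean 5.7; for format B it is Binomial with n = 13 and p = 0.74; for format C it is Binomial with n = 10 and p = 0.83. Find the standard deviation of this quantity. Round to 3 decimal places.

2.522

Per component, A: μ=5.7, E[X²]=38.19; B: μ=9.62, E[X²]=95.0456; C: μ=8.3, E[X²]=70.301.
E[X] = 0.34·5.7 + 0.45·9.62 + 0.21·8.3 = 8.01.
E[X²] = 0.34·38.19 + 0.45·95.0456 + 0.21·70.301 = 70.5183.
Var(X) = E[X²] − (E[X])² = 70.5183 − 64.1601 = 6.35823.
SD(X) = √6.35823 = 2.52155.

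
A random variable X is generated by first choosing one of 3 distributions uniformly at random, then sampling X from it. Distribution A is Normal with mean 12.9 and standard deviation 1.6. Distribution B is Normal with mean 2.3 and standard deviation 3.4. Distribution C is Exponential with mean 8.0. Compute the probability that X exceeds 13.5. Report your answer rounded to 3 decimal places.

Conditional on each component, P(X > 13.5): A: 0.35383; B: 0.000493656; C: 0.184981.
By total probability, P(X > 13.5) = 0.333333·0.35383 + 0.333333·0.000493656 + 0.333333·0.184981 = 0.179768.

0.180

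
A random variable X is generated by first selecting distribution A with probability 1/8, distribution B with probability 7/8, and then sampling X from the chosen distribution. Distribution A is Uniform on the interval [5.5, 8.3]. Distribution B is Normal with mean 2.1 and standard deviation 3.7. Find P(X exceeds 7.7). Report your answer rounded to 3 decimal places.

Conditional on each component, P(X > 7.7): A: 0.214286; B: 0.0650746.
By total probability, P(X > 7.7) = 0.125·0.214286 + 0.875·0.0650746 = 0.083726.

0.084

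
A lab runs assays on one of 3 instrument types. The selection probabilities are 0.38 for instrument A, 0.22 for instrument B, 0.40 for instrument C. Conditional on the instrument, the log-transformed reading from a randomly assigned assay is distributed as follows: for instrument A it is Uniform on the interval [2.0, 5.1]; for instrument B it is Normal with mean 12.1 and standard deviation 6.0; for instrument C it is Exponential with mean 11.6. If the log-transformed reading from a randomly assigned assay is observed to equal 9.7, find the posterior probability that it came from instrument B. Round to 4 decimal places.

Likelihoods f(9.7 | ·): A: 0; B: 0.0613784; C: 0.0373579.
Posterior ∝ prior × likelihood. Numerator for B: 0.22·0.0613784 = 0.0135032.
Normalizing constant: 0.38·0 + 0.22·0.0613784 + 0.4·0.0373579 = 0.0284464.
P(B | observation) = 0.0135032 / 0.0284464 = 0.474691.

0.4747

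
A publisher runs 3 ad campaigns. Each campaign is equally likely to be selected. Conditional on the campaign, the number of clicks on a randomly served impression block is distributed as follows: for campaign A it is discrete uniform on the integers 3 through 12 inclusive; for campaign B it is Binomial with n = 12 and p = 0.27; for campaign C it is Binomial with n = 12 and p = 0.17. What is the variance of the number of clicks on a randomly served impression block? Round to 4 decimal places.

9.5916

Per component, A: μ=7.5, E[X²]=64.5; B: μ=3.24, E[X²]=12.8628; C: μ=2.04, E[X²]=5.8548.
E[X] = 0.333333·7.5 + 0.333333·3.24 + 0.333333·2.04 = 4.26.
E[X²] = 0.333333·64.5 + 0.333333·12.8628 + 0.333333·5.8548 = 27.7392.
Var(X) = E[X²] − (E[X])² = 27.7392 − 18.1476 = 9.5916.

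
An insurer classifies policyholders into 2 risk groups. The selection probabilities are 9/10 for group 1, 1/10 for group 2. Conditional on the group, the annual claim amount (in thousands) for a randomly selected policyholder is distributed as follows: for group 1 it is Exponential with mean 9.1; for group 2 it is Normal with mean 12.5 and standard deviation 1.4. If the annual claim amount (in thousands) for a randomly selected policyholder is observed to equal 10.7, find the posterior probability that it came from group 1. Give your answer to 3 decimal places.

0.710

Likelihoods f(10.7 | ·): 1: 0.0339082; 2: 0.124688.
Posterior ∝ prior × likelihood. Numerator for 1: 0.9·0.0339082 = 0.0305174.
Normalizing constant: 0.9·0.0339082 + 0.1·0.124688 = 0.0429862.
P(1 | observation) = 0.0305174 / 0.0429862 = 0.709935.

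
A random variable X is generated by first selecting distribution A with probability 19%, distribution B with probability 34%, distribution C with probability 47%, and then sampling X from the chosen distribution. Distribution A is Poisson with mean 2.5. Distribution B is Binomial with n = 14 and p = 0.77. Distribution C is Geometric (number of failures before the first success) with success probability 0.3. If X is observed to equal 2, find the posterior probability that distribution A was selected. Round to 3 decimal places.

0.414

Likelihoods P(X=2 | ·): A: 0.256516; B: 1.18238e-06; C: 0.147.
Posterior ∝ prior × likelihood. Numerator for A: 0.19·0.256516 = 0.048738.
Normalizing constant: 0.19·0.256516 + 0.34·1.18238e-06 + 0.47·0.147 = 0.117828.
P(A | observation) = 0.048738 / 0.117828 = 0.413635.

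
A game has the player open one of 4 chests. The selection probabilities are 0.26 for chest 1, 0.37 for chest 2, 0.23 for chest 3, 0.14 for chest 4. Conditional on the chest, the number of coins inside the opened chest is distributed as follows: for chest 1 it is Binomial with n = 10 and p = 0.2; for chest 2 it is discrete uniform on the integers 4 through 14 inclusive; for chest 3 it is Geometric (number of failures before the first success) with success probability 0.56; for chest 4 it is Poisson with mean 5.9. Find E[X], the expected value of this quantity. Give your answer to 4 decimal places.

4.8567

Component means — 1: 2; 2: 9; 3: 0.785714; 4: 5.9.
E[X] = 0.26·2 + 0.37·9 + 0.23·0.785714 + 0.14·5.9 = 4.85671.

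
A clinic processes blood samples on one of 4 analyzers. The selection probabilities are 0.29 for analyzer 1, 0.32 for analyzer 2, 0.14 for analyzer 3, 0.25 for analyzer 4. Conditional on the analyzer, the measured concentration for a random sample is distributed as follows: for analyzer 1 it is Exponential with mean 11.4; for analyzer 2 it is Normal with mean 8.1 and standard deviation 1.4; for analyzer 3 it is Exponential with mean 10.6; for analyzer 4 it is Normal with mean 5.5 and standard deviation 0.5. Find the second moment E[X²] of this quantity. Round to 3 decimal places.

136.085

For each component E[X²] = Var + (mean)², giving 1: 259.92; 2: 67.57; 3: 224.72; 4: 30.5.
Overall E[X²] = 0.29·259.92 + 0.32·67.57 + 0.14·224.72 + 0.25·30.5 = 136.085.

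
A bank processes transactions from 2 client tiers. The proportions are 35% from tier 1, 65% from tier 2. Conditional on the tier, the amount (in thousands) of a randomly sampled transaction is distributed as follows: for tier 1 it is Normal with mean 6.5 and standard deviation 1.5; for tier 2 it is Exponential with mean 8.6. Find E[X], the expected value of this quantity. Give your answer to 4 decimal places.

7.8650

Component means — 1: 6.5; 2: 8.6.
E[X] = 0.35·6.5 + 0.65·8.6 = 7.865.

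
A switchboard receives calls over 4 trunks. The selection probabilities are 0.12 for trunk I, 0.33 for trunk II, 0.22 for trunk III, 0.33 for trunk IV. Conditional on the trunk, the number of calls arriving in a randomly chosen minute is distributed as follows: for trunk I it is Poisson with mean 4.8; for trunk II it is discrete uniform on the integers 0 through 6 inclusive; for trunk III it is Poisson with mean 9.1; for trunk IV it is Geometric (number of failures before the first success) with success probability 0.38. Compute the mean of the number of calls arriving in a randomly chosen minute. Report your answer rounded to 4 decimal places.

4.1064

Component means — I: 4.8; II: 3; III: 9.1; IV: 1.63158.
E[X] = 0.12·4.8 + 0.33·3 + 0.22·9.1 + 0.33·1.63158 = 4.10642.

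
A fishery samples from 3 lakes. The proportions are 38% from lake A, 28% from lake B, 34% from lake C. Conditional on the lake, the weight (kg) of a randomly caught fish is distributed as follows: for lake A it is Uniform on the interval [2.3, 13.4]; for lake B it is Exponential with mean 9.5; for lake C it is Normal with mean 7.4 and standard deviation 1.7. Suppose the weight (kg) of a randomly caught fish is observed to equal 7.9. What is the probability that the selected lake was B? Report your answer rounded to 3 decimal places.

0.104

Likelihoods f(7.9 | ·): A: 0.0900901; B: 0.0458275; C: 0.224738.
Posterior ∝ prior × likelihood. Numerator for B: 0.28·0.0458275 = 0.0128317.
Normalizing constant: 0.38·0.0900901 + 0.28·0.0458275 + 0.34·0.224738 = 0.123477.
P(B | observation) = 0.0128317 / 0.123477 = 0.10392.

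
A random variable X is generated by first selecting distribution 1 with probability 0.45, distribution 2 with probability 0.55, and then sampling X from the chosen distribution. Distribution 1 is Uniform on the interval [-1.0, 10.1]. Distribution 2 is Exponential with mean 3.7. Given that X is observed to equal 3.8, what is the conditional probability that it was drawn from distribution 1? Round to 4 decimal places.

0.4324

Likelihoods f(3.8 | ·): 1: 0.0900901; 2: 0.0967757.
Posterior ∝ prior × likelihood. Numerator for 1: 0.45·0.0900901 = 0.0405405.
Normalizing constant: 0.45·0.0900901 + 0.55·0.0967757 = 0.0937671.
P(1 | observation) = 0.0405405 / 0.0937671 = 0.432353.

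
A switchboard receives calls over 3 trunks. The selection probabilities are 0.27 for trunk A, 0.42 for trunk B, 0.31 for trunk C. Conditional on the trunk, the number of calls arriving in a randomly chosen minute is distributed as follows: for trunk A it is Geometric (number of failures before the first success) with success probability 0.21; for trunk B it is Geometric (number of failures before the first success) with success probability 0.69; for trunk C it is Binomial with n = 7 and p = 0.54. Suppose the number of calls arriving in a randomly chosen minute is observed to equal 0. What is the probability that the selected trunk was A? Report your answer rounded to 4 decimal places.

Likelihoods P(X=0 | ·): A: 0.21; B: 0.69; C: 0.00435818.
Posterior ∝ prior × likelihood. Numerator for A: 0.27·0.21 = 0.0567.
Normalizing constant: 0.27·0.21 + 0.42·0.69 + 0.31·0.00435818 = 0.347851.
P(A | observation) = 0.0567 / 0.347851 = 0.163001.

0.1630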